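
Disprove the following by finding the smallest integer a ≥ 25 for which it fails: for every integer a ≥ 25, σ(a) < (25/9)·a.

We need the least integer a ≥ 25 for which the claim fails.
The first 35 eligible values, up to a = 59, all satisfy the conclusion.
a = 60: σ(60) = 168; 168 ≥ 500/3.
Hence a = 60 is a counterexample.

a = 60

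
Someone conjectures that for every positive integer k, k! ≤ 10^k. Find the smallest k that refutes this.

We need the least positive integer k for which k! > 10^k.
For k = 1, 2, 3, 4, …, 22, 23, 24 the conclusion holds.
k = 25: k! = 15511210043330985984000000 and 10^k = 10000000000000000000000000, so 15511210043330985984000000 > 10000000000000000000000000.
So k = 25 is the smallest counterexample.

k = 25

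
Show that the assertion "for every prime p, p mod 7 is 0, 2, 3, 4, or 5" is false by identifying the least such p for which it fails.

p = 2: 2 mod 7 = 2.
p = 3: 3 mod 7 = 3.
p = 5: 5 mod 7 = 5.
p = 7: 7 mod 7 = 0.
p = 11: 11 mod 7 = 4.
p = 13: 13 mod 7 = 6 — not in {0, 2, 3, 4, 5}.

p = 13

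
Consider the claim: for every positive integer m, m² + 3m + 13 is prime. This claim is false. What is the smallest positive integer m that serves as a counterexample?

m = 9

m = 1: m² + 3m + 13 = 17, prime.
m = 2: m² + 3m + 13 = 23, prime.
m = 3: m² + 3m + 13 = 31, prime.
m = 4: m² + 3m + 13 = 41, prime.
m = 5: m² + 3m + 13 = 53, prime.
m = 6: m² + 3m + 13 = 67, prime.
m = 7: m² + 3m + 13 = 83, prime.
m = 8: m² + 3m + 13 = 101, prime.
m = 9: m² + 3m + 13 = 121 = 11 × 11, composite.
Thus m = 9 disproves the claim, and no smaller m works.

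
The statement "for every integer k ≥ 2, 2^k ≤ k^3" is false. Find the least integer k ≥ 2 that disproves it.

k = 10

For k = 2, 3, 4, 5, 6, 7, 8, 9 the conclusion holds.
k = 10: 2^k = 1024 and k^3 = 1000, so 1024 > 1000.
Hence k = 10 is a counterexample.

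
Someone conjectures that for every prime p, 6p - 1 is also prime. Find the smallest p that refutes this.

p = 11

Check each prime p in order until 6p - 1 is not prime.
For p = 2, 3, 5, 7 the conclusion holds.
p = 11: 6p - 1 = 65 = 5 × 13, not prime.
So p = 11 is the smallest counterexample.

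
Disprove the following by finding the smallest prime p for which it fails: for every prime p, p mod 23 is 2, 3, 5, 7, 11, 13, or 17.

p = 19

A counterexample is any prime p such that the claim fails; we check each in order.
For p = 2, 3, 5, 7, 11, 13, 17 the conclusion holds.
p = 19: 19 mod 23 = 19 — not in {2, 3, 5, 7, 11, 13, 17}.
Hence p = 19 is a counterexample.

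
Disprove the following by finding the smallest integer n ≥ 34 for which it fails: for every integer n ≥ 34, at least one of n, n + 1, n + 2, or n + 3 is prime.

For n = 34, 35, 36, 37, …, 45, 46, 47 the conclusion holds.
n = 48: 48 = 2 × 24; 49 = 7 × 7; 50 = 2 × 25; 51 = 3 × 17 — all composite.

n = 48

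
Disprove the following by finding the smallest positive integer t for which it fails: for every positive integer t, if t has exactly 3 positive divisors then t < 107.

t = 121

A counterexample is any positive integer t such that t has exactly 3 positive divisors but the claim fails; we check each in order.
t = 4: τ(4) = 3; 4 < 107.
t = 9: τ(9) = 3; 9 < 107.
t = 25: τ(25) = 3; 25 < 107.
t = 49: τ(49) = 3; 49 < 107.
t = 121: τ(121) = 3; 121 ≥ 107.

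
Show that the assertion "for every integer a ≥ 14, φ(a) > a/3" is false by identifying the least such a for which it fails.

Check each integer a ≥ 14 in order until the claim fails.
For a = 14, 15, 16, 17 the conclusion holds.
a = 18: φ(18) = 6 and 18/3 = 6, so φ(18) ≤ 18/3.
Hence a = 18 is a counterexample.

a = 18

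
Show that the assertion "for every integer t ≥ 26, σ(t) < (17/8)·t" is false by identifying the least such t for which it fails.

t = 30

For t = 26, 27, 28, 29 the conclusion holds.
t = 30: σ(30) = 72; 72 ≥ 255/4.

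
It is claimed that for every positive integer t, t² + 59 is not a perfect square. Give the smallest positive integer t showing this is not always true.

t = 29

Check each positive integer t in order until t² + 59 is a perfect square.
For t = 1, 2, 3, 4, …, 26, 27, 28 the conclusion holds.
t = 29: 29² + 59 = 900 = 30², a perfect square.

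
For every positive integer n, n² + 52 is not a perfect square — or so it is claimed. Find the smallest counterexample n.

Check each positive integer n in order until n² + 52 is a perfect square.
The first 11 eligible values, up to n = 11, all satisfy the conclusion.
n = 12: 12² + 52 = 196 = 14², a perfect square.
Thus n = 12 disproves the claim, and no smaller n works.

n = 12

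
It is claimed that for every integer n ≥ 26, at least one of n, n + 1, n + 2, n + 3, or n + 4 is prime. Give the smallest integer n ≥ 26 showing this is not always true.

n = 32

A counterexample is any integer n ≥ 26 such that n, n + 1, n + 2, n + 3, n + 4 are all composite; we check each in order.
The first 6 eligible values, up to n = 31, all satisfy the conclusion.
n = 32: 32 = 2 × 16; 33 = 3 × 11; 34 = 2 × 17; 35 = 5 × 7; 36 = 2 × 18 — all composite.
Thus n = 32 disproves the claim, and no smaller n works.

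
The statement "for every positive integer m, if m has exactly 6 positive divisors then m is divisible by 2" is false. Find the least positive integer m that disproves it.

We need the least positive integer m for which m has exactly 6 positive divisors but m is not divisible by 2.
m = 12: τ(12) = 6; 12 mod 2 = 0.
m = 18: τ(18) = 6; 18 mod 2 = 0.
m = 20: τ(20) = 6; 20 mod 2 = 0.
m = 28: τ(28) = 6; 28 mod 2 = 0.
m = 32: τ(32) = 6; 32 mod 2 = 0.
m = 44: τ(44) = 6; 44 mod 2 = 0.
m = 45: τ(45) = 6; 45 mod 2 = 1.
Hence m = 45 is a counterexample.

m = 45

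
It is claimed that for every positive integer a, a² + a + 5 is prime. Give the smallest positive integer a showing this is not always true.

a = 4

Check each positive integer a in order until a² + a + 5 is not prime.
For a = 1, 2, 3 the conclusion holds.
a = 4: a² + a + 5 = 25 = 5 × 5, composite.
Hence a = 4 is a counterexample.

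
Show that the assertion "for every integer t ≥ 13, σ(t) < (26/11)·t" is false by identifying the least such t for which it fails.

A counterexample is any integer t ≥ 13 such that the claim fails; we check each in order.
For t = 13, 14, 15, 16, …, 21, 22, 23 the conclusion holds.
t = 24: σ(24) = 60; 60 ≥ 624/11.

t = 24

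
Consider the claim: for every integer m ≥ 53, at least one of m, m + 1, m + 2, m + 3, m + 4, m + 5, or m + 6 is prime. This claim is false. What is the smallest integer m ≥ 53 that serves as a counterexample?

m = 90

The first 37 eligible values, up to m = 89, all satisfy the conclusion.
m = 90: 90 = 2 × 45; 91 = 7 × 13; 92 = 2 × 46; 93 = 3 × 31; 94 = 2 × 47; 95 = 5 × 19; 96 = 2 × 48 — all composite.
Hence m = 90 is a counterexample.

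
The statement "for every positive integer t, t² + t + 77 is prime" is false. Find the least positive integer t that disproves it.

t = 6

A counterexample is any positive integer t such that t² + t + 77 is not prime; we check each in order.
The first 5 eligible values, up to t = 5, all satisfy the conclusion.
t = 6: t² + t + 77 = 119 = 7 × 17, composite.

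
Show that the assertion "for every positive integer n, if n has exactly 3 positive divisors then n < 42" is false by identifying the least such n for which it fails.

We need the least positive integer n for which n has exactly 3 positive divisors but the claim fails.
For n = 4, 9, 25 the conclusion holds.
n = 49: τ(49) = 3; 49 ≥ 42.

n = 49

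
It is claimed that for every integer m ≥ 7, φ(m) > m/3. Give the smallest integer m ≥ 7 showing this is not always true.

Check each integer m ≥ 7 in order until the claim fails.
For m = 7, 8, 9, 10, 11 the conclusion holds.
m = 12: φ(12) = 4 and 12/3 = 4, so φ(12) ≤ 12/3.

m = 12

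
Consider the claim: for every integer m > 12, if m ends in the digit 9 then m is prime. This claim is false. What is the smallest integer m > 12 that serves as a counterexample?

m = 39

m = 19: 19 ends in 9 and is prime.
m = 29: 29 ends in 9 and is prime.
m = 39: 39 ends in 9; 39 = 3 × 13, composite.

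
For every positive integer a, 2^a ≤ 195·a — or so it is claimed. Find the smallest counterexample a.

For a = 1, 2, 3, 4, …, 9, 10, 11 the conclusion holds.
a = 12: 2^a = 4096 and 195·a = 2340, so 4096 > 2340.

a = 12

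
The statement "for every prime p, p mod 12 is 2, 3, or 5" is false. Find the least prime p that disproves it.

For p = 2, 3, 5 the conclusion holds.
p = 7: 7 mod 12 = 7 — not in {2, 3, 5}.
Hence p = 7 is a counterexample.

p = 7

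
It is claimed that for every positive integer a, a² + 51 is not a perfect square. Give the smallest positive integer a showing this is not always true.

For a = 1, 2, 3, 4, 5, 6 the conclusion holds.
a = 7: 7² + 51 = 100 = 10², a perfect square.

a = 7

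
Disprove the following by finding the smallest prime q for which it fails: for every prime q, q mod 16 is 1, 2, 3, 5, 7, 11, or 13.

Check each prime q in order until the claim fails.
The first 10 eligible values, up to q = 29, all satisfy the conclusion.
q = 31: 31 mod 16 = 15 — not in {1, 2, 3, 5, 7, 11, 13}.
So q = 31 is the smallest counterexample.

q = 31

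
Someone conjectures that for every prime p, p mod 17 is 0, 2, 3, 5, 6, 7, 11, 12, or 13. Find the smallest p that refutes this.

For p = 2, 3, 5, 7, 11, 13, 17, 19, 23, 29 the conclusion holds.
p = 31: 31 mod 17 = 14 — not in {0, 2, 3, 5, 6, 7, 11, 12, 13}.
Thus p = 31 disproves the claim, and no smaller p works.

p = 31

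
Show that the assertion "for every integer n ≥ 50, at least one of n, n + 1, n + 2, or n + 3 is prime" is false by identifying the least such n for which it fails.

We need the least integer n ≥ 50 for which n, n + 1, n + 2, n + 3 are all composite.
n = 50: 53 is prime.
n = 51: 53 is prime.
n = 52: 53 is prime.
n = 53: 53 is prime.
n = 54: 54 = 2 × 27; 55 = 5 × 11; 56 = 2 × 28; 57 = 3 × 19 — all composite.
Hence n = 54 is a counterexample.

n = 54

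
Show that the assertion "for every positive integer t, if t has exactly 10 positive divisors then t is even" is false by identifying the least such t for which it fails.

t = 405

A counterexample is any positive integer t such that t has exactly 10 positive divisors but t is odd; we check each in order.
For t = 48, 80, 112, 162, 176, 208, 272, 304, 368 the conclusion holds.
t = 405: divisors of 405: 10 divisors; 405 is odd.
So t = 405 is the smallest counterexample.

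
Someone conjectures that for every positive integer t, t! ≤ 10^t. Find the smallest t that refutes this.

t = 25

We need the least positive integer t for which t! > 10^t.
For t = 1, 2, 3, 4, …, 22, 23, 24 the conclusion holds.
t = 25: t! = 15511210043330985984000000 and 10^t = 10000000000000000000000000, so 15511210043330985984000000 > 10000000000000000000000000.
Thus t = 25 disproves the claim, and no smaller t works.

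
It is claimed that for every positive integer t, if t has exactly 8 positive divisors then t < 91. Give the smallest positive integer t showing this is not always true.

A counterexample is any positive integer t such that t has exactly 8 positive divisors but the claim fails; we check each in order.
For t = 24, 30, 40, 42, 54, 56, 66, 70, 78, 88 the conclusion holds.
t = 102: τ(102) = 8; 102 ≥ 91.
Hence t = 102 is a counterexample.

t = 102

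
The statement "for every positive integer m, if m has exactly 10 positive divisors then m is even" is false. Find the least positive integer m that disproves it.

The first 9 eligible values, up to m = 368, all satisfy the conclusion.
m = 405: divisors of 405: 10 divisors; 405 is odd.
Thus m = 405 disproves the claim, and no smaller m works.

m = 405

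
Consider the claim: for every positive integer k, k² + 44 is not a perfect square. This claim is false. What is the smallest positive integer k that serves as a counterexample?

For k = 1, 2, 3, 4, 5, 6, 7, 8, 9 the conclusion holds.
k = 10: 10² + 44 = 144 = 12², a perfect square.
Thus k = 10 disproves the claim, and no smaller k works.

k = 10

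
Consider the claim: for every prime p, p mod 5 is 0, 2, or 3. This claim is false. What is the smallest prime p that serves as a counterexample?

p = 11

A counterexample is any prime p such that the claim fails; we check each in order.
The first 4 eligible values, up to p = 7, all satisfy the conclusion.
p = 11: 11 mod 5 = 1 — not in {0, 2, 3}.
Hence p = 11 is a counterexample.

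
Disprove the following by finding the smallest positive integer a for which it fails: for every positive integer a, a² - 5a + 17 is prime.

A counterexample is any positive integer a such that a² - 5a + 17 is not prime; we check each in order.
For a = 1, 2, 3, 4, …, 10, 11, 12 the conclusion holds.
a = 13: a² - 5a + 17 = 121 = 11 × 11, composite.

a = 13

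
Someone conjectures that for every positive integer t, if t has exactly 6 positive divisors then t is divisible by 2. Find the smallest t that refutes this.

A counterexample is any positive integer t such that t has exactly 6 positive divisors but t is not divisible by 2; we check each in order.
t = 12: τ(12) = 6; 12 mod 2 = 0.
t = 18: τ(18) = 6; 18 mod 2 = 0.
t = 20: τ(20) = 6; 20 mod 2 = 0.
t = 28: τ(28) = 6; 28 mod 2 = 0.
t = 32: τ(32) = 6; 32 mod 2 = 0.
t = 44: τ(44) = 6; 44 mod 2 = 0.
t = 45: τ(45) = 6; 45 mod 2 = 1.

t = 45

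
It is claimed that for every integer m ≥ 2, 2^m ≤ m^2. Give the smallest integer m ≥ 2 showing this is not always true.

We need the least integer m ≥ 2 for which 2^m > m^2.
For m = 2, 3, 4 the conclusion holds.
m = 5: 2^m = 32 and m^2 = 25, so 32 > 25.

m = 5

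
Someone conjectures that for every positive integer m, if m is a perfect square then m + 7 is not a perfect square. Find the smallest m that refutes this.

m = 9

For m = 1, 4 the conclusion holds.
m = 9: 9 = 3² and 9 + 7 = 16 = 4².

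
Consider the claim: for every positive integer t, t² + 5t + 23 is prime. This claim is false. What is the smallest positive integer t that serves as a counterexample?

A counterexample is any positive integer t such that t² + 5t + 23 is not prime; we check each in order.
The first 13 eligible values, up to t = 13, all satisfy the conclusion.
t = 14: t² + 5t + 23 = 289 = 17 × 17, composite.

t = 14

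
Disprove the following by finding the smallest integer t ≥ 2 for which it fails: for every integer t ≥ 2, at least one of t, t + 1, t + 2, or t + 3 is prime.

t = 24

A counterexample is any integer t ≥ 2 such that t, t + 1, t + 2, t + 3 are all composite; we check each in order.
For t = 2, 3, 4, 5, …, 21, 22, 23 the conclusion holds.
t = 24: 24 = 2 × 12; 25 = 5 × 5; 26 = 2 × 13; 27 = 3 × 9 — all composite.
So t = 24 is the smallest counterexample.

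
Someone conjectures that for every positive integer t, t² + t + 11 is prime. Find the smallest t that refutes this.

A counterexample is any positive integer t such that t² + t + 11 is not prime; we check each in order.
For t = 1, 2, 3, 4, 5, 6, 7, 8, 9 the conclusion holds.
t = 10: t² + t + 11 = 121 = 11 × 11, composite.
So t = 10 is the smallest counterexample.

t = 10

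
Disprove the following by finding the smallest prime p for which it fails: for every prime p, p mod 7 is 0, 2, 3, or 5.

p = 11

We need the least prime p for which the claim fails.
The first 4 eligible values, up to p = 7, all satisfy the conclusion.
p = 11: 11 mod 7 = 4 — not in {0, 2, 3, 5}.
Thus p = 11 disproves the claim, and no smaller p works.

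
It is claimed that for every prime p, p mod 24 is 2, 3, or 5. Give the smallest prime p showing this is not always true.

For p = 2, 3, 5 the conclusion holds.
p = 7: 7 mod 24 = 7 — not in {2, 3, 5}.

p = 7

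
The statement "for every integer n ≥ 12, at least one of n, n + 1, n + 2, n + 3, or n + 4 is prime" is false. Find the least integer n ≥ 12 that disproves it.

We need the least integer n ≥ 12 for which n, n + 1, n + 2, n + 3, n + 4 are all composite.
For n = 12, 13, 14, 15, …, 21, 22, 23 the conclusion holds.
n = 24: 24 = 2 × 12; 25 = 5 × 5; 26 = 2 × 13; 27 = 3 × 9; 28 = 2 × 14 — all composite.

n = 24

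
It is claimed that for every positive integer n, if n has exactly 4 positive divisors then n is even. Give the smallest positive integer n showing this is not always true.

We need the least positive integer n for which n has exactly 4 positive divisors but n is odd.
The first 4 eligible values, up to n = 14, all satisfy the conclusion.
n = 15: divisors of 15: 1, 3, 5, 15; 15 is odd.
So n = 15 is the smallest counterexample.

n = 15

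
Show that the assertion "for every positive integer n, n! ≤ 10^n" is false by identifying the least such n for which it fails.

We need the least positive integer n for which n! > 10^n.
The first 24 eligible values, up to n = 24, all satisfy the conclusion.
n = 25: n! = 15511210043330985984000000 and 10^n = 10000000000000000000000000, so 15511210043330985984000000 > 10000000000000000000000000.

n = 25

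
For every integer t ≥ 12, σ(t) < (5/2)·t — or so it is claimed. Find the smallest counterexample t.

t = 24

The first 12 eligible values, up to t = 23, all satisfy the conclusion.
t = 24: σ(24) = 60; 60 ≥ 60.
Thus t = 24 disproves the claim, and no smaller t works.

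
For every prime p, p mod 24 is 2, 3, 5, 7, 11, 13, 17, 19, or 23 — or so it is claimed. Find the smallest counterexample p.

We need the least prime p for which the claim fails.
For p = 2, 3, 5, 7, …, 61, 67, 71 the conclusion holds.
p = 73: 73 mod 24 = 1 — not in {2, 3, 5, 7, 11, 13, 17, 19, 23}.
Thus p = 73 disproves the claim, and no smaller p works.

p = 73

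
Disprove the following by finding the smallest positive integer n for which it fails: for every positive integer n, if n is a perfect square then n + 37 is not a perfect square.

We need the least positive integer n for which n is a perfect square but n + 37 is a perfect square.
For n = 1, 4, 9, 16, …, 225, 256, 289 the conclusion holds.
n = 324: 324 = 18² and 324 + 37 = 361 = 19².
Hence n = 324 is a counterexample.

n = 324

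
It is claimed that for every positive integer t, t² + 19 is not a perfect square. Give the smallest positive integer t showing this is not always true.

Check each positive integer t in order until t² + 19 is a perfect square.
t = 1: 1² + 19 = 20, not a perfect square.
t = 2: 2² + 19 = 23, not a perfect square.
t = 3: 3² + 19 = 28, not a perfect square.
t = 4: 4² + 19 = 35, not a perfect square.
t = 5: 5² + 19 = 44, not a perfect square.
t = 6: 6² + 19 = 55, not a perfect square.
t = 7: 7² + 19 = 68, not a perfect square.
t = 8: 8² + 19 = 83, not a perfect square.
t = 9: 9² + 19 = 100 = 10², a perfect square.
So t = 9 is the smallest counterexample.

t = 9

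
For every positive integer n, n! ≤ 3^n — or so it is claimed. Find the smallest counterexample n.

We need the least positive integer n for which n! > 3^n.
For n = 1, 2, 3, 4, 5, 6 the conclusion holds.
n = 7: n! = 5040 and 3^n = 2187, so 5040 > 2187.

n = 7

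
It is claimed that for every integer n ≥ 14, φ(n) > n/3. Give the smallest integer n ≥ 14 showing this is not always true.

For n = 14, 15, 16, 17 the conclusion holds.
n = 18: φ(18) = 6 and 18/3 = 6, so φ(18) ≤ 18/3.
Thus n = 18 disproves the claim, and no smaller n works.

n = 18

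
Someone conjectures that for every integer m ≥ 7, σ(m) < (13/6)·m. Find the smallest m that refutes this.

m = 12

Check each integer m ≥ 7 in order until the claim fails.
The first 5 eligible values, up to m = 11, all satisfy the conclusion.
m = 12: σ(12) = 28; 28 ≥ 26.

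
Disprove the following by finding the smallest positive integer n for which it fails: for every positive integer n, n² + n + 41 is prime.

Check each positive integer n in order until n² + n + 41 is not prime.
The first 39 eligible values, up to n = 39, all satisfy the conclusion.
n = 40: n² + n + 41 = 1681 = 41 × 41, composite.

n = 40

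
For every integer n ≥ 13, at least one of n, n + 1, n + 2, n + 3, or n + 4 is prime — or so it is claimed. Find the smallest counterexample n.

n = 24

We need the least integer n ≥ 13 for which n, n + 1, n + 2, n + 3, n + 4 are all composite.
For n = 13, 14, 15, 16, …, 21, 22, 23 the conclusion holds.
n = 24: 24 = 2 × 12; 25 = 5 × 5; 26 = 2 × 13; 27 = 3 × 9; 28 = 2 × 14 — all composite.
Hence n = 24 is a counterexample.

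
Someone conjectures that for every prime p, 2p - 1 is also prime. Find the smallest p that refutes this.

p = 5

A counterexample is any prime p such that 2p - 1 is not prime; we check each in order.
For p = 2, 3 the conclusion holds.
p = 5: 2p - 1 = 9 = 3 × 3, not prime.
Thus p = 5 disproves the claim, and no smaller p works.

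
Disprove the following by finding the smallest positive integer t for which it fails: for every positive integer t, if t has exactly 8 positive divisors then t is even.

t = 105

A counterexample is any positive integer t such that t has exactly 8 positive divisors but t is odd; we check each in order.
For t = 24, 30, 40, 42, …, 88, 102, 104 the conclusion holds.
t = 105: divisors of 105: 1, 3, 5, 7, 15, 21, 35, 105; 105 is odd.
Thus t = 105 disproves the claim, and no smaller t works.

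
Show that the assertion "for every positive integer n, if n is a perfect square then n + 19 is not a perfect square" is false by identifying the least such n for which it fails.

n = 81

We need the least positive integer n for which n is a perfect square but n + 19 is a perfect square.
For n = 1, 4, 9, 16, 25, 36, 49, 64 the conclusion holds.
n = 81: 81 = 9² and 81 + 19 = 100 = 10².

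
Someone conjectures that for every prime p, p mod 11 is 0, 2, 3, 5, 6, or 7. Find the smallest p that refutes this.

p = 2: 2 mod 11 = 2.
p = 3: 3 mod 11 = 3.
p = 5: 5 mod 11 = 5.
p = 7: 7 mod 11 = 7.
p = 11: 11 mod 11 = 0.
p = 13: 13 mod 11 = 2.
p = 17: 17 mod 11 = 6.
p = 19: 19 mod 11 = 8 — not in {0, 2, 3, 5, 6, 7}.

p = 19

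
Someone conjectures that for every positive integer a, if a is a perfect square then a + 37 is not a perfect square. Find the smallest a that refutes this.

a = 324

Check each positive integer a in order until a is a perfect square but a + 37 is a perfect square.
The first 17 eligible values, up to a = 289, all satisfy the conclusion.
a = 324: 324 = 18² and 324 + 37 = 361 = 19².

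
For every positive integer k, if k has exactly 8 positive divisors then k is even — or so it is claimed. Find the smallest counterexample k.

k = 105

Check each positive integer k in order until k has exactly 8 positive divisors but k is odd.
For k = 24, 30, 40, 42, …, 88, 102, 104 the conclusion holds.
k = 105: divisors of 105: 1, 3, 5, 7, 15, 21, 35, 105; 105 is odd.
So k = 105 is the smallest counterexample.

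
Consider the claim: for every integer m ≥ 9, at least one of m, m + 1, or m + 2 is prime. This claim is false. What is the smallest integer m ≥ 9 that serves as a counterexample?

A counterexample is any integer m ≥ 9 such that m, m + 1, m + 2 are all composite; we check each in order.
For m = 9, 10, 11, 12, 13 the conclusion holds.
m = 14: 14 = 2 × 7; 15 = 3 × 5; 16 = 2 × 8 — all composite.

m = 14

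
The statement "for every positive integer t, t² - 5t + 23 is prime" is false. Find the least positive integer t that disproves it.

For t = 1, 2, 3, 4, …, 16, 17, 18 the conclusion holds.
t = 19: t² - 5t + 23 = 289 = 17 × 17, composite.

t = 19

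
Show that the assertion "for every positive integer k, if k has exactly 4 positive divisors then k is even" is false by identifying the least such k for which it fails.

For k = 6, 8, 10, 14 the conclusion holds.
k = 15: divisors of 15: 1, 3, 5, 15; 15 is odd.

k = 15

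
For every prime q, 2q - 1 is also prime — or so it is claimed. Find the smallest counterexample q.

q = 5

We need the least prime q for which 2q - 1 is not prime.
q = 2: 2q - 1 = 3, prime.
q = 3: 2q - 1 = 5, prime.
q = 5: 2q - 1 = 9 = 3 × 3, not prime.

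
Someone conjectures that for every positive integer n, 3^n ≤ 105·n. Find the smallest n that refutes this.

We need the least positive integer n for which 3^n > 105·n.
For n = 1, 2, 3, 4, 5 the conclusion holds.
n = 6: 3^n = 729 and 105·n = 630, so 729 > 630.
Hence n = 6 is a counterexample.

n = 6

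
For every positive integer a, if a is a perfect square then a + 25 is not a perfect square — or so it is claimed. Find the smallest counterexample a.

We need the least positive integer a for which a is a perfect square but a + 25 is a perfect square.
The first 11 eligible values, up to a = 121, all satisfy the conclusion.
a = 144: 144 = 12² and 144 + 25 = 169 = 13².
Thus a = 144 disproves the claim, and no smaller a works.

a = 144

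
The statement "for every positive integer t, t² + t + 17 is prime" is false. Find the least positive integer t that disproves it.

t = 16

For t = 1, 2, 3, 4, …, 13, 14, 15 the conclusion holds.
t = 16: t² + t + 17 = 289 = 17 × 17, composite.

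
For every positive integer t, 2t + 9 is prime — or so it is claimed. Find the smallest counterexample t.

t = 3

For t = 1, 2 the conclusion holds.
t = 3: 2t + 9 = 15 = 3 × 5, composite.
Hence t = 3 is a counterexample.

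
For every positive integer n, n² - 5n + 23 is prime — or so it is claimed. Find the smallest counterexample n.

n = 19

The first 18 eligible values, up to n = 18, all satisfy the conclusion.
n = 19: n² - 5n + 23 = 289 = 17 × 17, composite.
Hence n = 19 is a counterexample.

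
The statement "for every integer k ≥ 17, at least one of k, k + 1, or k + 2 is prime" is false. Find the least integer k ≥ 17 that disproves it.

A counterexample is any integer k ≥ 17 such that k, k + 1, k + 2 are all composite; we check each in order.
For k = 17, 18, 19 the conclusion holds.
k = 20: 20 = 2 × 10; 21 = 3 × 7; 22 = 2 × 11 — all composite.

k = 20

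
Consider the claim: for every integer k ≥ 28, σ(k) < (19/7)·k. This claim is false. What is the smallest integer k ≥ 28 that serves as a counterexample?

Check each integer k ≥ 28 in order until the claim fails.
For k = 28, 29, 30, 31, …, 57, 58, 59 the conclusion holds.
k = 60: σ(60) = 168; 168 ≥ 1140/7.

k = 60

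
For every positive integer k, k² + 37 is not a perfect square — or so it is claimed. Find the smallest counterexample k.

Check each positive integer k in order until k² + 37 is a perfect square.
The first 17 eligible values, up to k = 17, all satisfy the conclusion.
k = 18: 18² + 37 = 361 = 19², a perfect square.
So k = 18 is the smallest counterexample.

k = 18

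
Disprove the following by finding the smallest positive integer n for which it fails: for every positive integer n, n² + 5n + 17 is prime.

For n = 1, 2, 3, 4, 5, 6, 7 the conclusion holds.
n = 8: n² + 5n + 17 = 121 = 11 × 11, composite.
Hence n = 8 is a counterexample.

n = 8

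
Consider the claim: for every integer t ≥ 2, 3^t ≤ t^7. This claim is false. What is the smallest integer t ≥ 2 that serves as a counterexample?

A counterexample is any integer t ≥ 2 such that 3^t > t^7; we check each in order.
The first 17 eligible values, up to t = 18, all satisfy the conclusion.
t = 19: 3^t = 1162261467 and t^7 = 893871739, so 1162261467 > 893871739.
Thus t = 19 disproves the claim, and no smaller t works.

t = 19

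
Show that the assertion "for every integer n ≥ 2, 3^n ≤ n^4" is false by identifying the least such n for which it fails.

The first 6 eligible values, up to n = 7, all satisfy the conclusion.
n = 8: 3^n = 6561 and n^4 = 4096, so 6561 > 4096.
Thus n = 8 disproves the claim, and no smaller n works.

n = 8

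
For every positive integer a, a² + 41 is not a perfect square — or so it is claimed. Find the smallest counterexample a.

Check each positive integer a in order until a² + 41 is a perfect square.
The first 19 eligible values, up to a = 19, all satisfy the conclusion.
a = 20: 20² + 41 = 441 = 21², a perfect square.
Thus a = 20 disproves the claim, and no smaller a works.

a = 20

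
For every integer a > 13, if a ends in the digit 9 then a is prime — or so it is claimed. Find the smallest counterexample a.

a = 39

A counterexample is any integer a > 13 such that a ends in the digit 9 but a is not prime; we check each in order.
a = 19: 19 ends in 9 and is prime.
a = 29: 29 ends in 9 and is prime.
a = 39: 39 ends in 9; 39 = 3 × 13, composite.
Hence a = 39 is a counterexample.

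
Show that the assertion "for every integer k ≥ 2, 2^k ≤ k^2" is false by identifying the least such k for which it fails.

k = 5

For k = 2, 3, 4 the conclusion holds.
k = 5: 2^k = 32 and k^2 = 25, so 32 > 25.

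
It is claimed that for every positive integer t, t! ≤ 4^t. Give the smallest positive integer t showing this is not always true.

t = 9

We need the least positive integer t for which t! > 4^t.
For t = 1, 2, 3, 4, 5, 6, 7, 8 the conclusion holds.
t = 9: t! = 362880 and 4^t = 262144, so 362880 > 262144.
Hence t = 9 is a counterexample.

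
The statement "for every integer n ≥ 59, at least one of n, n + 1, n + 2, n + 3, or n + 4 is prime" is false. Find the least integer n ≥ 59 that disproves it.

We need the least integer n ≥ 59 for which n, n + 1, n + 2, n + 3, n + 4 are all composite.
n = 59: 59 is prime.
n = 60: 61 is prime.
n = 61: 61 is prime.
n = 62: 62 = 2 × 31; 63 = 3 × 21; 64 = 2 × 32; 65 = 5 × 13; 66 = 2 × 33 — all composite.
Hence n = 62 is a counterexample.

n = 62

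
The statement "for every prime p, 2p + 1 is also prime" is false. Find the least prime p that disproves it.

We need the least prime p for which 2p + 1 is not prime.
For p = 2, 3, 5 the conclusion holds.
p = 7: 2p + 1 = 15 = 3 × 5, not prime.
Thus p = 7 disproves the claim, and no smaller p works.

p = 7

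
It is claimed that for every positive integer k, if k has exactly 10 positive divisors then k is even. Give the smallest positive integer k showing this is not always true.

We need the least positive integer k for which k has exactly 10 positive divisors but k is odd.
For k = 48, 80, 112, 162, 176, 208, 272, 304, 368 the conclusion holds.
k = 405: divisors of 405: 10 divisors; 405 is odd.
So k = 405 is the smallest counterexample.

k = 405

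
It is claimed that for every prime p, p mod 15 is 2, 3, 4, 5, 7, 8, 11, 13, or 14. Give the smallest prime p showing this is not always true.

We need the least prime p for which the claim fails.
The first 10 eligible values, up to p = 29, all satisfy the conclusion.
p = 31: 31 mod 15 = 1 — not in {2, 3, 4, 5, 7, 8, 11, 13, 14}.

p = 31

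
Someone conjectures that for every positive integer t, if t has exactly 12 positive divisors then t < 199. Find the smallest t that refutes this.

We need the least positive integer t for which t has exactly 12 positive divisors but the claim fails.
For t = 60, 72, 84, 90, …, 156, 160, 198 the conclusion holds.
t = 200: τ(200) = 12; 200 ≥ 199.
Thus t = 200 disproves the claim, and no smaller t works.

t = 200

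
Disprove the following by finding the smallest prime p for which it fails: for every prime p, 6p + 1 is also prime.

p = 19

The first 7 eligible values, up to p = 17, all satisfy the conclusion.
p = 19: 6p + 1 = 115 = 5 × 23, not prime.
Hence p = 19 is a counterexample.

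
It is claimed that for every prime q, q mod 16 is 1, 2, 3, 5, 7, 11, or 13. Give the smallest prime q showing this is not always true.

Check each prime q in order until the claim fails.
The first 10 eligible values, up to q = 29, all satisfy the conclusion.
q = 31: 31 mod 16 = 15 — not in {1, 2, 3, 5, 7, 11, 13}.

q = 31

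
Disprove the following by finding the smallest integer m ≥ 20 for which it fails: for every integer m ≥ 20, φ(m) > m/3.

m = 24

The first 4 eligible values, up to m = 23, all satisfy the conclusion.
m = 24: φ(24) = 8 and 24/3 = 8, so φ(24) ≤ 24/3.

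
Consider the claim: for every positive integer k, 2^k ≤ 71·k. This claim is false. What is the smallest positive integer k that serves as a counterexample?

k = 10

Check each positive integer k in order until 2^k > 71·k.
For k = 1, 2, 3, 4, 5, 6, 7, 8, 9 the conclusion holds.
k = 10: 2^k = 1024 and 71·k = 710, so 1024 > 710.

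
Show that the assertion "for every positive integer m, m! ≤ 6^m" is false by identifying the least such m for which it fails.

m = 14

For m = 1, 2, 3, 4, …, 11, 12, 13 the conclusion holds.
m = 14: m! = 87178291200 and 6^m = 78364164096, so 87178291200 > 78364164096.
So m = 14 is the smallest counterexample.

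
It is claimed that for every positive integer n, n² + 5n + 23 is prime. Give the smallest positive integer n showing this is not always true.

n = 14

A counterexample is any positive integer n such that n² + 5n + 23 is not prime; we check each in order.
For n = 1, 2, 3, 4, …, 11, 12, 13 the conclusion holds.
n = 14: n² + 5n + 23 = 289 = 17 × 17, composite.
So n = 14 is the smallest counterexample.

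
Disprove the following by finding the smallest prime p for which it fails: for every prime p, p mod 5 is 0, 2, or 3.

A counterexample is any prime p such that the claim fails; we check each in order.
p = 2: 2 mod 5 = 2.
p = 3: 3 mod 5 = 3.
p = 5: 5 mod 5 = 0.
p = 7: 7 mod 5 = 2.
p = 11: 11 mod 5 = 1 — not in {0, 2, 3}.

p = 11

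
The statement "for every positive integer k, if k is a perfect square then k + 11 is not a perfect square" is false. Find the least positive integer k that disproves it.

k = 25

A counterexample is any positive integer k such that k is a perfect square but k + 11 is a perfect square; we check each in order.
k = 1: 1 + 11 = 12, not a perfect square.
k = 4: 4 + 11 = 15, not a perfect square.
k = 9: 9 + 11 = 20, not a perfect square.
k = 16: 16 + 11 = 27, not a perfect square.
k = 25: 25 = 5² and 25 + 11 = 36 = 6².
So k = 25 is the smallest counterexample.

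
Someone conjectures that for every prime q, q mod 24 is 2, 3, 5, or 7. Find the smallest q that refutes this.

q = 11

q = 2: 2 mod 24 = 2.
q = 3: 3 mod 24 = 3.
q = 5: 5 mod 24 = 5.
q = 7: 7 mod 24 = 7.
q = 11: 11 mod 24 = 11 — not in {2, 3, 5, 7}.
So q = 11 is the smallest counterexample.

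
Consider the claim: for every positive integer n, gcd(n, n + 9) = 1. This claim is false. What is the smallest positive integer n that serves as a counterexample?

n = 3

Check each positive integer n in order until gcd(n, n + 9) > 1.
For n = 1, 2 the conclusion holds.
n = 3: gcd(3, 12) = 3.
So n = 3 is the smallest counterexample.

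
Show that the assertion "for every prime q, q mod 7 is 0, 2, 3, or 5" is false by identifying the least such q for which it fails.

The first 4 eligible values, up to q = 7, all satisfy the conclusion.
q = 11: 11 mod 7 = 4 — not in {0, 2, 3, 5}.

q = 11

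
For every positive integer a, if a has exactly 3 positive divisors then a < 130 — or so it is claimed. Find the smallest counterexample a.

a = 169

Check each positive integer a in order until a has exactly 3 positive divisors but the claim fails.
a = 4: τ(4) = 3; 4 < 130.
a = 9: τ(9) = 3; 9 < 130.
a = 25: τ(25) = 3; 25 < 130.
a = 49: τ(49) = 3; 49 < 130.
a = 121: τ(121) = 3; 121 < 130.
a = 169: τ(169) = 3; 169 ≥ 130.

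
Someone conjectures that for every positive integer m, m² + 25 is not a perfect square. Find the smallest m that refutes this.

m = 12

We need the least positive integer m for which m² + 25 is a perfect square.
The first 11 eligible values, up to m = 11, all satisfy the conclusion.
m = 12: 12² + 25 = 169 = 13², a perfect square.
So m = 12 is the smallest counterexample.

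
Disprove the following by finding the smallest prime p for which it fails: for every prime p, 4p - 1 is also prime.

p = 7

For p = 2, 3, 5 the conclusion holds.
p = 7: 4p - 1 = 27 = 3 × 9, not prime.
Thus p = 7 disproves the claim, and no smaller p works.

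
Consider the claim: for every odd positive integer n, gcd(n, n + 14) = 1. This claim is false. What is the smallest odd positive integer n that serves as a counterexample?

n = 7

n = 1: gcd(1, 15) = 1.
n = 3: gcd(3, 17) = 1.
n = 5: gcd(5, 19) = 1.
n = 7: gcd(7, 21) = 7.
Thus n = 7 disproves the claim, and no smaller n works.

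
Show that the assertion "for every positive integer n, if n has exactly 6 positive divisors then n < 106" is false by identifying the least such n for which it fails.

A counterexample is any positive integer n such that n has exactly 6 positive divisors but the claim fails; we check each in order.
For n = 12, 18, 20, 28, …, 92, 98, 99 the conclusion holds.
n = 116: τ(116) = 6; 116 ≥ 106.
Hence n = 116 is a counterexample.

n = 116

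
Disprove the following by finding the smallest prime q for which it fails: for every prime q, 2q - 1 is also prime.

q = 5

We need the least prime q for which 2q - 1 is not prime.
q = 2: 2q - 1 = 3, prime.
q = 3: 2q - 1 = 5, prime.
q = 5: 2q - 1 = 9 = 3 × 3, not prime.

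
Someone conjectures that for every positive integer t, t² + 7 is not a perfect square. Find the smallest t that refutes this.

A counterexample is any positive integer t such that t² + 7 is a perfect square; we check each in order.
t = 1: 1² + 7 = 8, not a perfect square.
t = 2: 2² + 7 = 11, not a perfect square.
t = 3: 3² + 7 = 16 = 4², a perfect square.
Hence t = 3 is a counterexample.

t = 3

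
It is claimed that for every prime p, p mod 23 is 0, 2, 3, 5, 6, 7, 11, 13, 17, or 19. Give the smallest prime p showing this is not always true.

p = 31

We need the least prime p for which the claim fails.
For p = 2, 3, 5, 7, 11, 13, 17, 19, 23, 29 the conclusion holds.
p = 31: 31 mod 23 = 8 — not in {0, 2, 3, 5, 6, 7, 11, 13, 17, 19}.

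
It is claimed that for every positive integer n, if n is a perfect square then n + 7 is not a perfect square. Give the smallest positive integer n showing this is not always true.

For n = 1, 4 the conclusion holds.
n = 9: 9 = 3² and 9 + 7 = 16 = 4².
Hence n = 9 is a counterexample.

n = 9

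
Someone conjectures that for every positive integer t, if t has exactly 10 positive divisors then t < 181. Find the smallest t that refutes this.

For t = 48, 80, 112, 162, 176 the conclusion holds.
t = 208: τ(208) = 10; 208 ≥ 181.
Thus t = 208 disproves the claim, and no smaller t works.

t = 208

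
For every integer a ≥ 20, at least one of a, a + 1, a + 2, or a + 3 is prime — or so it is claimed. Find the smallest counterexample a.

a = 24

a = 20: 23 is prime.
a = 21: 23 is prime.
a = 22: 23 is prime.
a = 23: 23 is prime.
a = 24: 24 = 2 × 12; 25 = 5 × 5; 26 = 2 × 13; 27 = 3 × 9 — all composite.
Thus a = 24 disproves the claim, and no smaller a works.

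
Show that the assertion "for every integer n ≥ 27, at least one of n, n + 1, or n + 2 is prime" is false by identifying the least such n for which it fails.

n = 32

A counterexample is any integer n ≥ 27 such that n, n + 1, n + 2 are all composite; we check each in order.
The first 5 eligible values, up to n = 31, all satisfy the conclusion.
n = 32: 32 = 2 × 16; 33 = 3 × 11; 34 = 2 × 17 — all composite.
Thus n = 32 disproves the claim, and no smaller n works.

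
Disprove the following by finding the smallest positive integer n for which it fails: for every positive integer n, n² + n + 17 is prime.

n = 16

For n = 1, 2, 3, 4, …, 13, 14, 15 the conclusion holds.
n = 16: n² + n + 17 = 289 = 17 × 17, composite.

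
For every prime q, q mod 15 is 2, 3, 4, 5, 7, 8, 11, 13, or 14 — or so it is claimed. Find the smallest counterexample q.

q = 31

Check each prime q in order until the claim fails.
The first 10 eligible values, up to q = 29, all satisfy the conclusion.
q = 31: 31 mod 15 = 1 — not in {2, 3, 4, 5, 7, 8, 11, 13, 14}.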